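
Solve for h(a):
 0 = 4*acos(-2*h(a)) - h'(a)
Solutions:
 Integral(1/acos(-2*_y), (_y, h(a))) = C1 + 4*a


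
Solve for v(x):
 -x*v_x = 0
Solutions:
 v(x) = C1


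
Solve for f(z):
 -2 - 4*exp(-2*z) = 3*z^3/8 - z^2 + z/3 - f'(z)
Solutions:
 f(z) = C1 + 3*z^4/32 - z^3/3 + z^2/6 + 2*z - 2*exp(-2*z)


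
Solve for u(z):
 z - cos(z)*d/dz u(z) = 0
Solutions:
 u(z) = C1 + Integral(z/cos(z), z)


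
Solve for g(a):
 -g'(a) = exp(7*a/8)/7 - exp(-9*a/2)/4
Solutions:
 g(a) = C1 - 8*exp(7*a/8)/49 - exp(-9*a/2)/18


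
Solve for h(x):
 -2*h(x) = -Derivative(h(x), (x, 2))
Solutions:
 h(x) = C1*exp(-sqrt(2)*x) + C2*exp(sqrt(2)*x)


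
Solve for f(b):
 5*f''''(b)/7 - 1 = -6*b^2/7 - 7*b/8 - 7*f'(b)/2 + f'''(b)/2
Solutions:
 f(b) = C1 + C2*exp(b*(7*7^(1/3)/(60*sqrt(501) + 1343)^(1/3) + 14 + 7^(2/3)*(60*sqrt(501) + 1343)^(1/3))/60)*sin(sqrt(3)*7^(1/3)*b*(-7^(1/3)*(60*sqrt(501) + 1343)^(1/3) + 7/(60*sqrt(501) + 1343)^(1/3))/60) + C3*exp(b*(7*7^(1/3)/(60*sqrt(501) + 1343)^(1/3) + 14 + 7^(2/3)*(60*sqrt(501) + 1343)^(1/3))/60)*cos(sqrt(3)*7^(1/3)*b*(-7^(1/3)*(60*sqrt(501) + 1343)^(1/3) + 7/(60*sqrt(501) + 1343)^(1/3))/60) + C4*exp(b*(-7^(2/3)*(60*sqrt(501) + 1343)^(1/3) - 7*7^(1/3)/(60*sqrt(501) + 1343)^(1/3) + 7)/30) - 4*b^3/49 - b^2/8 + 74*b/343


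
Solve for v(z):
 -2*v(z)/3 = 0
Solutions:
 v(z) = 0


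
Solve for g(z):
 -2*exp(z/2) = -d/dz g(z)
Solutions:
 g(z) = C1 + 4*exp(z/2)


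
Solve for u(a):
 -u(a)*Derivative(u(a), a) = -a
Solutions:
 u(a) = -sqrt(C1 + a^2)
 u(a) = sqrt(C1 + a^2)


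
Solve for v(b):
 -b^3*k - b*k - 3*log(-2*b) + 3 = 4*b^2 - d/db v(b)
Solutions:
 v(b) = C1 + b^4*k/4 + 4*b^3/3 + b^2*k/2 + 3*b*log(-b) + 3*b*(-2 + log(2))


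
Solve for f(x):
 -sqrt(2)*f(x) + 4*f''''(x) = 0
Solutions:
 f(x) = C1*exp(-2^(5/8)*x/2) + C2*exp(2^(5/8)*x/2) + C3*sin(2^(5/8)*x/2) + C4*cos(2^(5/8)*x/2)


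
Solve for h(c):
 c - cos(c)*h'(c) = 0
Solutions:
 h(c) = C1 + Integral(c/cos(c), c)


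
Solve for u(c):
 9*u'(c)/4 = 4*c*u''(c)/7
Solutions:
 u(c) = C1 + C2*c^(79/16)


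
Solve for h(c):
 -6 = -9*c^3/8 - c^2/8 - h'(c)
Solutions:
 h(c) = C1 - 9*c^4/32 - c^3/24 + 6*c


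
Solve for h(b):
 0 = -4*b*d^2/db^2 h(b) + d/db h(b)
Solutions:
 h(b) = C1 + C2*b^(5/4)


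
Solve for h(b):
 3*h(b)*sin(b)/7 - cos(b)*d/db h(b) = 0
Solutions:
 h(b) = C1/cos(b)^(3/7)


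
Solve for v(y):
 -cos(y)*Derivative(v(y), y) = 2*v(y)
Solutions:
 v(y) = C1*(sin(y) - 1)/(sin(y) + 1)


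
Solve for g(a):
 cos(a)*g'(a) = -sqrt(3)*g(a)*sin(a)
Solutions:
 g(a) = C1*cos(a)^(sqrt(3))


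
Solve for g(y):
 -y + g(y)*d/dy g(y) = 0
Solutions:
 g(y) = -sqrt(C1 + y^2)
 g(y) = sqrt(C1 + y^2)


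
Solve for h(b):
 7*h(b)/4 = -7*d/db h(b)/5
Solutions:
 h(b) = C1*exp(-5*b/4)


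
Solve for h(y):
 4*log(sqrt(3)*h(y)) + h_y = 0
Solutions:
 Integral(1/(2*log(_y) + log(3)), (_y, h(y)))/2 = C1 - y


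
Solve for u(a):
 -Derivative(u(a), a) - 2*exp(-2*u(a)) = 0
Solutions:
 u(a) = log(-sqrt(C1 - 4*a))
 u(a) = log(C1 - 4*a)/2


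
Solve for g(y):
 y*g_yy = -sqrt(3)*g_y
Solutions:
 g(y) = C1 + C2*y^(1 - sqrt(3))


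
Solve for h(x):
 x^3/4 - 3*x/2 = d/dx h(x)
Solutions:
 h(x) = C1 + x^4/16 - 3*x^2/4


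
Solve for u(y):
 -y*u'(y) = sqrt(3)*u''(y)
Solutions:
 u(y) = C1 + C2*erf(sqrt(2)*3^(3/4)*y/6)


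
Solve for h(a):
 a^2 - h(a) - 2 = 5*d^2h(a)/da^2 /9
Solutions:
 h(a) = C1*sin(3*sqrt(5)*a/5) + C2*cos(3*sqrt(5)*a/5) + a^2 - 28/9


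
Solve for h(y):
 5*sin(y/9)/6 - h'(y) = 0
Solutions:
 h(y) = C1 - 15*cos(y/9)/2


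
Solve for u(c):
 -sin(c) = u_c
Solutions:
 u(c) = C1 + cos(c)


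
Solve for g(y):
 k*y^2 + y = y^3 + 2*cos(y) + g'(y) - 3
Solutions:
 g(y) = C1 + k*y^3/3 - y^4/4 + y^2/2 + 3*y - 2*sin(y)


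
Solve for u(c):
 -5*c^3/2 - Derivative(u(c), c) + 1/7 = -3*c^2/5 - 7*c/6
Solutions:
 u(c) = C1 - 5*c^4/8 + c^3/5 + 7*c^2/12 + c/7


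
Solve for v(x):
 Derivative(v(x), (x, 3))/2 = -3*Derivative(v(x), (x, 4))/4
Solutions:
 v(x) = C1 + C2*x + C3*x^2 + C4*exp(-2*x/3)


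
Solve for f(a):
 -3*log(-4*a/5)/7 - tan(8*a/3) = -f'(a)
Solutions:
 f(a) = C1 + 3*a*log(-a)/7 - 3*a*log(5)/7 - 3*a/7 + 6*a*log(2)/7 - 3*log(cos(8*a/3))/8


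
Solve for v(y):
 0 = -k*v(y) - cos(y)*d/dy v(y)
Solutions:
 v(y) = C1*exp(k*(log(sin(y) - 1) - log(sin(y) + 1))/2)


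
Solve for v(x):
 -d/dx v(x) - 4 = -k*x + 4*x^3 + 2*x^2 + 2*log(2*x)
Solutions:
 v(x) = C1 + k*x^2/2 - x^4 - 2*x^3/3 - 2*x*log(x) - 2*x - x*log(4)


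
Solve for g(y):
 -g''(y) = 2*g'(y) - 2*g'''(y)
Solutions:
 g(y) = C1 + C2*exp(y*(1 - sqrt(17))/4) + C3*exp(y*(1 + sqrt(17))/4)


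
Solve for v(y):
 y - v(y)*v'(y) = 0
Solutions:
 v(y) = -sqrt(C1 + y^2)
 v(y) = sqrt(C1 + y^2)


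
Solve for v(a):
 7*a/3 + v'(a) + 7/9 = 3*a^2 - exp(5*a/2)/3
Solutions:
 v(a) = C1 + a^3 - 7*a^2/6 - 7*a/9 - 2*exp(5*a/2)/15


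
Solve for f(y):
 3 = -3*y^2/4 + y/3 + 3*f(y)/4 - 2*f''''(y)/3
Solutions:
 f(y) = C1*exp(-2^(1/4)*sqrt(3)*y/2) + C2*exp(2^(1/4)*sqrt(3)*y/2) + C3*sin(2^(1/4)*sqrt(3)*y/2) + C4*cos(2^(1/4)*sqrt(3)*y/2) + y^2 - 4*y/9 + 4


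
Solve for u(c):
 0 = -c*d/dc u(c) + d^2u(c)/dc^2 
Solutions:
 u(c) = C1 + C2*erfi(sqrt(2)*c/2)


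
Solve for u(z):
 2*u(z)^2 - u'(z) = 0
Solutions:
 u(z) = -1/(C1 + 2*z)


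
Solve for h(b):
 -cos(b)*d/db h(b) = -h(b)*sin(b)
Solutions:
 h(b) = C1/cos(b)


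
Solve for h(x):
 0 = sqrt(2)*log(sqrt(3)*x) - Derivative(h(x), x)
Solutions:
 h(x) = C1 + sqrt(2)*x*log(x) - sqrt(2)*x + sqrt(2)*x*log(3)/2


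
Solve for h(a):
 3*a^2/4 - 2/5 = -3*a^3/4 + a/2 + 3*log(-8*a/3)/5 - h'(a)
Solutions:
 h(a) = C1 - 3*a^4/16 - a^3/4 + a^2/4 + 3*a*log(-a)/5 + a*(-3*log(3) - 1 + 9*log(2))/5


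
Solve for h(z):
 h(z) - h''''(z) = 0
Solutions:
 h(z) = C1*exp(-z) + C2*exp(z) + C3*sin(z) + C4*cos(z)


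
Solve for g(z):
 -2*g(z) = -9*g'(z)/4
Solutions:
 g(z) = C1*exp(8*z/9)


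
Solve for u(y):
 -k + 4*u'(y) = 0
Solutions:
 u(y) = C1 + k*y/4


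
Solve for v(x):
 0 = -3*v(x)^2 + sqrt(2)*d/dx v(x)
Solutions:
 v(x) = -2/(C1 + 3*sqrt(2)*x)


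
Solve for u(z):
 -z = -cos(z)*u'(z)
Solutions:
 u(z) = C1 + Integral(z/cos(z), z)


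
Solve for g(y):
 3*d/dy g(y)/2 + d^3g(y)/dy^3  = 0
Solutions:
 g(y) = C1 + C2*sin(sqrt(6)*y/2) + C3*cos(sqrt(6)*y/2)


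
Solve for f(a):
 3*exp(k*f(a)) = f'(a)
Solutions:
 f(a) = Piecewise((log(-1/(C1*k + 3*a*k))/k, Ne(k, 0)), (nan, True))
 f(a) = Piecewise((C1 + 3*a, Eq(k, 0)), (nan, True))


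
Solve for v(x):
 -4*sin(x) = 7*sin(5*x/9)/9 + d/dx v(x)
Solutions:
 v(x) = C1 + 7*cos(5*x/9)/5 + 4*cos(x)


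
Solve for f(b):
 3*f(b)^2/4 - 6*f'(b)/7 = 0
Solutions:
 f(b) = -8/(C1 + 7*b)


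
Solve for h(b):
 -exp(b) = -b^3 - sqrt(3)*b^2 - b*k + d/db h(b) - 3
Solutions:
 h(b) = C1 + b^4/4 + sqrt(3)*b^3/3 + b^2*k/2 + 3*b - exp(b)


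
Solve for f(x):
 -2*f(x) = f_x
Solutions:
 f(x) = C1*exp(-2*x)


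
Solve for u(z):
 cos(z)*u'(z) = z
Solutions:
 u(z) = C1 + Integral(z/cos(z), z)


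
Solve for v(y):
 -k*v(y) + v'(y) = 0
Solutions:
 v(y) = C1*exp(k*y)


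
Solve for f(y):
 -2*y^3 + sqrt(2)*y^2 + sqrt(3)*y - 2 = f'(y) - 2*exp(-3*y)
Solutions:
 f(y) = C1 - y^4/2 + sqrt(2)*y^3/3 + sqrt(3)*y^2/2 - 2*y - 2*exp(-3*y)/3


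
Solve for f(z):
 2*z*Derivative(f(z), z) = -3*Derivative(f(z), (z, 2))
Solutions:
 f(z) = C1 + C2*erf(sqrt(3)*z/3)


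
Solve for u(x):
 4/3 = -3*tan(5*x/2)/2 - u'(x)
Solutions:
 u(x) = C1 - 4*x/3 + 3*log(cos(5*x/2))/5


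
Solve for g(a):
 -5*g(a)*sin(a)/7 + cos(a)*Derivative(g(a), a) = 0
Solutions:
 g(a) = C1/cos(a)^(5/7)


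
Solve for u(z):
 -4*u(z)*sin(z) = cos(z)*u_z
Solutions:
 u(z) = C1*cos(z)^4


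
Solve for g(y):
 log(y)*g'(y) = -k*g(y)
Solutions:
 g(y) = C1*exp(-k*li(y))


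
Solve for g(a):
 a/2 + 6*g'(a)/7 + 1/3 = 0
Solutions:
 g(a) = C1 - 7*a^2/24 - 7*a/18


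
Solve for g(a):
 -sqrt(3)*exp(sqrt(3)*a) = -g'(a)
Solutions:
 g(a) = C1 + exp(sqrt(3)*a)


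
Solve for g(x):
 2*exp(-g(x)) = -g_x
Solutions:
 g(x) = log(C1 - 2*x)


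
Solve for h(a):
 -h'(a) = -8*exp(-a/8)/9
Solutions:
 h(a) = C1 - 64*exp(-a/8)/9


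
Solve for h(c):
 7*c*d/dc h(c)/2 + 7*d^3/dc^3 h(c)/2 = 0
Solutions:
 h(c) = C1 + Integral(C2*airyai(-c) + C3*airybi(-c), c)


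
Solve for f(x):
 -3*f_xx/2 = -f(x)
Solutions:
 f(x) = C1*exp(-sqrt(6)*x/3) + C2*exp(sqrt(6)*x/3)


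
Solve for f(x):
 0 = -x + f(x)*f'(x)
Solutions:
 f(x) = -sqrt(C1 + x^2)
 f(x) = sqrt(C1 + x^2)


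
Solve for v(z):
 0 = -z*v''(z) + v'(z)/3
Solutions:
 v(z) = C1 + C2*z^(4/3)


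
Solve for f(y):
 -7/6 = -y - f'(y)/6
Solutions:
 f(y) = C1 - 3*y^2 + 7*y


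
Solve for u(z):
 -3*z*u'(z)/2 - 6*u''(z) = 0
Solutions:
 u(z) = C1 + C2*erf(sqrt(2)*z/4)


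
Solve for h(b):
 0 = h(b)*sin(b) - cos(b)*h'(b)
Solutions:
 h(b) = C1/cos(b)


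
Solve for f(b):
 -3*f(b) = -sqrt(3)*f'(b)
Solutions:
 f(b) = C1*exp(sqrt(3)*b)


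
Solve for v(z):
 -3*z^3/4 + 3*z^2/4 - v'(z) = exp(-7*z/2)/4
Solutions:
 v(z) = C1 - 3*z^4/16 + z^3/4 + exp(-7*z/2)/14


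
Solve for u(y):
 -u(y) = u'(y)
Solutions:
 u(y) = C1*exp(-y)


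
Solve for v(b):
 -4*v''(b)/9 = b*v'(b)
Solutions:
 v(b) = C1 + C2*erf(3*sqrt(2)*b/4)


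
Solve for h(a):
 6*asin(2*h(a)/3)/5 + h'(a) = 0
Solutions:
 Integral(1/asin(2*_y/3), (_y, h(a))) = C1 - 6*a/5


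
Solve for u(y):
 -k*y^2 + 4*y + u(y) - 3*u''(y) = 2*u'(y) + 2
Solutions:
 u(y) = C1*exp(-y) + C2*exp(y/3) + k*y^2 + 4*k*y + 14*k - 4*y - 6


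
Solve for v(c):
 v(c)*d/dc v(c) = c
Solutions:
 v(c) = -sqrt(C1 + c^2)
 v(c) = sqrt(C1 + c^2)


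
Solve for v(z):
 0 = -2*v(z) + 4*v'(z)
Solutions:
 v(z) = C1*exp(z/2)


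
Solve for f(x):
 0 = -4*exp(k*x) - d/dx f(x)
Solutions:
 f(x) = C1 - 4*exp(k*x)/k


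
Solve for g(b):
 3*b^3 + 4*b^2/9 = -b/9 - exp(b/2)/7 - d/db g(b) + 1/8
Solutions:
 g(b) = C1 - 3*b^4/4 - 4*b^3/27 - b^2/18 + b/8 - 2*exp(b/2)/7


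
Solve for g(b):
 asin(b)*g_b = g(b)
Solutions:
 g(b) = C1*exp(Integral(1/asin(b), b))


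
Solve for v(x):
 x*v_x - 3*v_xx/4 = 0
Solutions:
 v(x) = C1 + C2*erfi(sqrt(6)*x/3)


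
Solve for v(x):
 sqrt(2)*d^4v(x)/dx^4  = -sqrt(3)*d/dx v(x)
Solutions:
 v(x) = C1 + C4*exp(-2^(5/6)*3^(1/6)*x/2) + (C2*sin(2^(5/6)*3^(2/3)*x/4) + C3*cos(2^(5/6)*3^(2/3)*x/4))*exp(2^(5/6)*3^(1/6)*x/4)


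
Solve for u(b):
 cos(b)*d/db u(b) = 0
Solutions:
 u(b) = C1


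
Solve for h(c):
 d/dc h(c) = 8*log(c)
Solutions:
 h(c) = C1 + 8*c*log(c) - 8*c


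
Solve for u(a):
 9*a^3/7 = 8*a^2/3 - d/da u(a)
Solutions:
 u(a) = C1 - 9*a^4/28 + 8*a^3/9


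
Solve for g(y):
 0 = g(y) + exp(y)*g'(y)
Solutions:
 g(y) = C1*exp(exp(-y))


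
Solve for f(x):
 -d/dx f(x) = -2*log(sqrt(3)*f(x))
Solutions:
 -Integral(1/(2*log(_y) + log(3)), (_y, f(x))) = C1 - x


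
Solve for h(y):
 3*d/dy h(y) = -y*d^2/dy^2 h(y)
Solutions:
 h(y) = C1 + C2/y^2


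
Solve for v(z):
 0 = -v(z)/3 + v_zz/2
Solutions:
 v(z) = C1*exp(-sqrt(6)*z/3) + C2*exp(sqrt(6)*z/3)


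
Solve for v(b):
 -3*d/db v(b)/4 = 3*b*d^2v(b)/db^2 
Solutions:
 v(b) = C1 + C2*b^(3/4)


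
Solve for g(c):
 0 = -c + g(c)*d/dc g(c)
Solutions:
 g(c) = -sqrt(C1 + c^2)
 g(c) = sqrt(C1 + c^2)


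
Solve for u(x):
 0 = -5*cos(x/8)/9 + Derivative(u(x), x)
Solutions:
 u(x) = C1 + 40*sin(x/8)/9


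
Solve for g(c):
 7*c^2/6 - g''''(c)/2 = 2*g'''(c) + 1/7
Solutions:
 g(c) = C1 + C2*c + C3*c^2 + C4*exp(-4*c) + 7*c^5/720 - 7*c^4/576 + c^3/4032


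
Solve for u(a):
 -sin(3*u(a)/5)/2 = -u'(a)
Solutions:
 -a/2 + 5*log(cos(3*u(a)/5) - 1)/6 - 5*log(cos(3*u(a)/5) + 1)/6 = C1


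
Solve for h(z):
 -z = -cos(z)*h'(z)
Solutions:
 h(z) = C1 + Integral(z/cos(z), z)


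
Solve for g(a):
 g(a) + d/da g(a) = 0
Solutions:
 g(a) = C1*exp(-a)


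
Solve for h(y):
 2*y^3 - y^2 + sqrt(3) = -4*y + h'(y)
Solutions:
 h(y) = C1 + y^4/2 - y^3/3 + 2*y^2 + sqrt(3)*y


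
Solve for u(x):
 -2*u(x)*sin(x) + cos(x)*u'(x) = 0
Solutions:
 u(x) = C1/cos(x)^2


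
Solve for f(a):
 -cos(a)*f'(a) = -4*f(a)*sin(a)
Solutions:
 f(a) = C1/cos(a)^4


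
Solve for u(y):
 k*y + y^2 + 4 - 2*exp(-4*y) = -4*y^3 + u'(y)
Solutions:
 u(y) = C1 + k*y^2/2 + y^4 + y^3/3 + 4*y + exp(-4*y)/2


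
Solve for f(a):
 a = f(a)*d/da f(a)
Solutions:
 f(a) = -sqrt(C1 + a^2)
 f(a) = sqrt(C1 + a^2)


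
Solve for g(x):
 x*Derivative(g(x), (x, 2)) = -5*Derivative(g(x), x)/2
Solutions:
 g(x) = C1 + C2/x^(3/2)


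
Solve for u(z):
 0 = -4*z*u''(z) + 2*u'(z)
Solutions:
 u(z) = C1 + C2*z^(3/2)


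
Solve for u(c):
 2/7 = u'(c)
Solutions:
 u(c) = C1 + 2*c/7


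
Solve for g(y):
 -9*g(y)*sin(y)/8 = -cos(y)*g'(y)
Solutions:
 g(y) = C1/cos(y)^(9/8)


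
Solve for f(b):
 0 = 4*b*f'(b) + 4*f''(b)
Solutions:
 f(b) = C1 + C2*erf(sqrt(2)*b/2)


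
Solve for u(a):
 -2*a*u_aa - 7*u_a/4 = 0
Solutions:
 u(a) = C1 + C2*a^(1/8)


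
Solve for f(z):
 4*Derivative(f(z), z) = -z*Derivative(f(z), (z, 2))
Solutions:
 f(z) = C1 + C2/z^3


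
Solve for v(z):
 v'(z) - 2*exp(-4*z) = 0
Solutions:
 v(z) = C1 - exp(-4*z)/2


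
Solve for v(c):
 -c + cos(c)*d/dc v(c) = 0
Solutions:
 v(c) = C1 + Integral(c/cos(c), c)


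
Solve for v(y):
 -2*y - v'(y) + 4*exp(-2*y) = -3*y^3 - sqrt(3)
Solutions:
 v(y) = C1 + 3*y^4/4 - y^2 + sqrt(3)*y - 2*exp(-2*y)


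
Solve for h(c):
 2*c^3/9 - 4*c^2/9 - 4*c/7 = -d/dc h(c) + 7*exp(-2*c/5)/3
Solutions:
 h(c) = C1 - c^4/18 + 4*c^3/27 + 2*c^2/7 - 35*exp(-2*c/5)/6


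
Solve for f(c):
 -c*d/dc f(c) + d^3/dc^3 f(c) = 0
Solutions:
 f(c) = C1 + Integral(C2*airyai(c) + C3*airybi(c), c)


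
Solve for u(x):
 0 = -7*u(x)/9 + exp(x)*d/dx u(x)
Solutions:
 u(x) = C1*exp(-7*exp(-x)/9)


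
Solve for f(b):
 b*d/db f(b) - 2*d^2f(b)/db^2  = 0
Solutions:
 f(b) = C1 + C2*erfi(b/2)


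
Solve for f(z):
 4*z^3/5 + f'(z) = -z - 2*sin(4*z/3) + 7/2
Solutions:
 f(z) = C1 - z^4/5 - z^2/2 + 7*z/2 + 3*cos(4*z/3)/2


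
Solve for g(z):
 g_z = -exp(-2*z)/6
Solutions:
 g(z) = C1 + exp(-2*z)/12


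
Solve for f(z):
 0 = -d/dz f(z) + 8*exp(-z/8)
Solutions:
 f(z) = C1 - 64*exp(-z/8)


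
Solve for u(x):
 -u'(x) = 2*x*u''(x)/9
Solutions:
 u(x) = C1 + C2/x^(7/2)


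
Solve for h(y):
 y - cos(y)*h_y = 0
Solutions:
 h(y) = C1 + Integral(y/cos(y), y)


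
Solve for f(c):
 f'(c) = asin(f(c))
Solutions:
 Integral(1/asin(_y), (_y, f(c))) = C1 + c


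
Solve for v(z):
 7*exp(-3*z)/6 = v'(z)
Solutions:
 v(z) = C1 - 7*exp(-3*z)/18


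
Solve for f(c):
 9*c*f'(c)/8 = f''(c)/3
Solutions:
 f(c) = C1 + C2*erfi(3*sqrt(3)*c/4)


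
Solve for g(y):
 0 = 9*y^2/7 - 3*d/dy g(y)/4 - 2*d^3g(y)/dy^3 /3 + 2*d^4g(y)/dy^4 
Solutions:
 g(y) = C1 + C2*exp(y*(-2^(2/3)*(27*sqrt(6657) + 2203)^(1/3) - 8*2^(1/3)/(27*sqrt(6657) + 2203)^(1/3) + 8)/72)*sin(2^(1/3)*sqrt(3)*y*(-2^(1/3)*(27*sqrt(6657) + 2203)^(1/3) + 8/(27*sqrt(6657) + 2203)^(1/3))/72) + C3*exp(y*(-2^(2/3)*(27*sqrt(6657) + 2203)^(1/3) - 8*2^(1/3)/(27*sqrt(6657) + 2203)^(1/3) + 8)/72)*cos(2^(1/3)*sqrt(3)*y*(-2^(1/3)*(27*sqrt(6657) + 2203)^(1/3) + 8/(27*sqrt(6657) + 2203)^(1/3))/72) + C4*exp(y*(8*2^(1/3)/(27*sqrt(6657) + 2203)^(1/3) + 4 + 2^(2/3)*(27*sqrt(6657) + 2203)^(1/3))/36) + 4*y^3/7 - 64*y/21


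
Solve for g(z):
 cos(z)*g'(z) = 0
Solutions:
 g(z) = C1


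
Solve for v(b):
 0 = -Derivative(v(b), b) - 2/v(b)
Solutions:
 v(b) = -sqrt(C1 - 4*b)
 v(b) = sqrt(C1 - 4*b)


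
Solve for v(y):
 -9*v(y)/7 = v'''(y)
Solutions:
 v(y) = C3*exp(-21^(2/3)*y/7) + (C1*sin(3*3^(1/6)*7^(2/3)*y/14) + C2*cos(3*3^(1/6)*7^(2/3)*y/14))*exp(21^(2/3)*y/14)


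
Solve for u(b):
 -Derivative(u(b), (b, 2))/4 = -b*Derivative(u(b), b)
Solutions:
 u(b) = C1 + C2*erfi(sqrt(2)*b)


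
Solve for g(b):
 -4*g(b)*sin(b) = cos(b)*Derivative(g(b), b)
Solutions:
 g(b) = C1*cos(b)^4


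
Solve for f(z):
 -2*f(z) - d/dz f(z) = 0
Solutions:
 f(z) = C1*exp(-2*z)


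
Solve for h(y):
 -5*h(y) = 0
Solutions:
 h(y) = 0


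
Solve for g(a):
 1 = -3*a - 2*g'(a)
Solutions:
 g(a) = C1 - 3*a^2/4 - a/2


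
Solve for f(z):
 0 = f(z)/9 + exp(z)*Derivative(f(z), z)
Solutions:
 f(z) = C1*exp(exp(-z)/9)


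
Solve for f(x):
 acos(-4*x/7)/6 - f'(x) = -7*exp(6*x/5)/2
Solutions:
 f(x) = C1 + x*acos(-4*x/7)/6 + sqrt(49 - 16*x^2)/24 + 35*exp(6*x/5)/12


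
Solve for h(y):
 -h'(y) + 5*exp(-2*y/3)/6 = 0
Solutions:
 h(y) = C1 - 5*exp(-2*y/3)/4


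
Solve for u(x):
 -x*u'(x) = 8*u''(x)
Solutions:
 u(x) = C1 + C2*erf(x/4)


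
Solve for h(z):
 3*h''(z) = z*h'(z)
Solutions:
 h(z) = C1 + C2*erfi(sqrt(6)*z/6)


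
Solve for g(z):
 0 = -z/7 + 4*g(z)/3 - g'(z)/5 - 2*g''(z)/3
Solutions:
 g(z) = C1*exp(z*(-3 + sqrt(809))/20) + C2*exp(-z*(3 + sqrt(809))/20) + 3*z/28 + 9/560


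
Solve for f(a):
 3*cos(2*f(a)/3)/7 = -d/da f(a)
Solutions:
 3*a/7 - 3*log(sin(2*f(a)/3) - 1)/4 + 3*log(sin(2*f(a)/3) + 1)/4 = C1


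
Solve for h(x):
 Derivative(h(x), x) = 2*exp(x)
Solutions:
 h(x) = C1 + 2*exp(x)


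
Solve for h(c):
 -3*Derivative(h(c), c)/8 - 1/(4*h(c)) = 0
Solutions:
 h(c) = -sqrt(C1 - 12*c)/3
 h(c) = sqrt(C1 - 12*c)/3


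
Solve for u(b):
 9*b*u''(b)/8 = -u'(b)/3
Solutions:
 u(b) = C1 + C2*b^(19/27)


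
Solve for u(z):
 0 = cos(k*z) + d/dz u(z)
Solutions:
 u(z) = C1 - sin(k*z)/k


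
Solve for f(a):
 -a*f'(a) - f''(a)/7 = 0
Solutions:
 f(a) = C1 + C2*erf(sqrt(14)*a/2)


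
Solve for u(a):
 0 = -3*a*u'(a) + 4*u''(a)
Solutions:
 u(a) = C1 + C2*erfi(sqrt(6)*a/4)


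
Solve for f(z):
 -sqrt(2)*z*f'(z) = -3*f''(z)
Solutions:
 f(z) = C1 + C2*erfi(2^(3/4)*sqrt(3)*z/6)


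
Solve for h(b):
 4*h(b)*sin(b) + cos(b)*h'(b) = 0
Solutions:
 h(b) = C1*cos(b)^4


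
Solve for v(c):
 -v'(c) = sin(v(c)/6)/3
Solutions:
 c/3 + 3*log(cos(v(c)/6) - 1) - 3*log(cos(v(c)/6) + 1) = C1


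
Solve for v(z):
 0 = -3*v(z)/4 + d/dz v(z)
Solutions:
 v(z) = C1*exp(3*z/4)


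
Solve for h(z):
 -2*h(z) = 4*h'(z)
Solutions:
 h(z) = C1*exp(-z/2)


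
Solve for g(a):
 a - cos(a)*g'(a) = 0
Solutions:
 g(a) = C1 + Integral(a/cos(a), a)


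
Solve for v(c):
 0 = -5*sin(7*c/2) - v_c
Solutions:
 v(c) = C1 + 10*cos(7*c/2)/7


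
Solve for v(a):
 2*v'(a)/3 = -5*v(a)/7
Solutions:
 v(a) = C1*exp(-15*a/14)


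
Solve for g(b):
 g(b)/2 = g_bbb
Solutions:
 g(b) = C3*exp(2^(2/3)*b/2) + (C1*sin(2^(2/3)*sqrt(3)*b/4) + C2*cos(2^(2/3)*sqrt(3)*b/4))*exp(-2^(2/3)*b/4)


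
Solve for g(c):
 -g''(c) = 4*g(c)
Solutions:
 g(c) = C1*sin(2*c) + C2*cos(2*c)


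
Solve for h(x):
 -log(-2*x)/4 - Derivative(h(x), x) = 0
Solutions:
 h(x) = C1 - x*log(-x)/4 + x*(1 - log(2))/4


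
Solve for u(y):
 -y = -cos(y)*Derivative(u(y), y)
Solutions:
 u(y) = C1 + Integral(y/cos(y), y)


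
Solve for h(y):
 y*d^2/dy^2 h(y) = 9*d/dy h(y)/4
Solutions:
 h(y) = C1 + C2*y^(13/4)


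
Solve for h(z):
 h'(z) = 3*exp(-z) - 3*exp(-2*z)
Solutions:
 h(z) = C1 - 3*exp(-z) + 3*exp(-2*z)/2


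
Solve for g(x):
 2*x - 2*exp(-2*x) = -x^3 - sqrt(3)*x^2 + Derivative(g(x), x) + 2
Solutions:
 g(x) = C1 + x^4/4 + sqrt(3)*x^3/3 + x^2 - 2*x + exp(-2*x)


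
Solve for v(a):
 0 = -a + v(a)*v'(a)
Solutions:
 v(a) = -sqrt(C1 + a^2)
 v(a) = sqrt(C1 + a^2)


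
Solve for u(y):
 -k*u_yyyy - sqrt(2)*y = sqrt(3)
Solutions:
 u(y) = C1 + C2*y + C3*y^2 + C4*y^3 - sqrt(2)*y^5/(120*k) - sqrt(3)*y^4/(24*k)


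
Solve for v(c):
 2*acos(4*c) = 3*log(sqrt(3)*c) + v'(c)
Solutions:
 v(c) = C1 - 3*c*log(c) + 2*c*acos(4*c) - 3*c*log(3)/2 + 3*c - sqrt(1 - 16*c^2)/2


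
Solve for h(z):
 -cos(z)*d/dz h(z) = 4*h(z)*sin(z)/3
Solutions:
 h(z) = C1*cos(z)^(4/3)


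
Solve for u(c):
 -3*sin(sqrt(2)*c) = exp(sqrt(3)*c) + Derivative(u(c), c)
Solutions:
 u(c) = C1 - sqrt(3)*exp(sqrt(3)*c)/3 + 3*sqrt(2)*cos(sqrt(2)*c)/2


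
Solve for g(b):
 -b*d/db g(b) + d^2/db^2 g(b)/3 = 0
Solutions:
 g(b) = C1 + C2*erfi(sqrt(6)*b/2)


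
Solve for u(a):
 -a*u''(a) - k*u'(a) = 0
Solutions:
 u(a) = C1 + a^(1 - re(k))*(C2*sin(log(a)*Abs(im(k))) + C3*cos(log(a)*im(k)))


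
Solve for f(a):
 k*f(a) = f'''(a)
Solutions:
 f(a) = C1*exp(a*k^(1/3)) + C2*exp(a*k^(1/3)*(-1 + sqrt(3)*I)/2) + C3*exp(-a*k^(1/3)*(1 + sqrt(3)*I)/2)


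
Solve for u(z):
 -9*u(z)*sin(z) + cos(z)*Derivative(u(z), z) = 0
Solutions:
 u(z) = C1/cos(z)^9


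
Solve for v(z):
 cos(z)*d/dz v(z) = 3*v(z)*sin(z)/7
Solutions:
 v(z) = C1/cos(z)^(3/7)


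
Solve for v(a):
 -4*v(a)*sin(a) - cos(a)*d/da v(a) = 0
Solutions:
 v(a) = C1*cos(a)^4


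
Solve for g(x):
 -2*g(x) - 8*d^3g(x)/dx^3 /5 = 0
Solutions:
 g(x) = C3*exp(-10^(1/3)*x/2) + (C1*sin(10^(1/3)*sqrt(3)*x/4) + C2*cos(10^(1/3)*sqrt(3)*x/4))*exp(10^(1/3)*x/4)


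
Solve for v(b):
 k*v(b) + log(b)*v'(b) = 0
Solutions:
 v(b) = C1*exp(-k*li(b))


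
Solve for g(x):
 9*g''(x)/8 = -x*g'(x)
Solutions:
 g(x) = C1 + C2*erf(2*x/3)


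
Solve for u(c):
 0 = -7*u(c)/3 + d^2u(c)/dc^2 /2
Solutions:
 u(c) = C1*exp(-sqrt(42)*c/3) + C2*exp(sqrt(42)*c/3)


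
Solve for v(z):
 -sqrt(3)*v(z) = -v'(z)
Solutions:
 v(z) = C1*exp(sqrt(3)*z)


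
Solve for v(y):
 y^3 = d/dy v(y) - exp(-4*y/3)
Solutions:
 v(y) = C1 + y^4/4 - 3*exp(-4*y/3)/4


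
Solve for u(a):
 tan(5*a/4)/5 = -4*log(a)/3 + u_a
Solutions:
 u(a) = C1 + 4*a*log(a)/3 - 4*a/3 - 4*log(cos(5*a/4))/25


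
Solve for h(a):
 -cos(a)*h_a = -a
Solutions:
 h(a) = C1 + Integral(a/cos(a), a)


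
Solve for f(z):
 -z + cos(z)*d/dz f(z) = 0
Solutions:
 f(z) = C1 + Integral(z/cos(z), z)


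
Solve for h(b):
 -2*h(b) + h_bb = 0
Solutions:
 h(b) = C1*exp(-sqrt(2)*b) + C2*exp(sqrt(2)*b)


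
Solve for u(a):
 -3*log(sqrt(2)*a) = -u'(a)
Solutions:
 u(a) = C1 + 3*a*log(a) - 3*a + 3*a*log(2)/2


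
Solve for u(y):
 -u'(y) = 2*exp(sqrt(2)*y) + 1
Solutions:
 u(y) = C1 - y - sqrt(2)*exp(sqrt(2)*y)


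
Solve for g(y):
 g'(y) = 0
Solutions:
 g(y) = C1


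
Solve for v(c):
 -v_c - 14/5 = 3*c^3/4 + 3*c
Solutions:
 v(c) = C1 - 3*c^4/16 - 3*c^2/2 - 14*c/5


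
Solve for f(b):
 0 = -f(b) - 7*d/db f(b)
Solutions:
 f(b) = C1*exp(-b/7)


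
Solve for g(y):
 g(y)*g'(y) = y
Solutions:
 g(y) = -sqrt(C1 + y^2)
 g(y) = sqrt(C1 + y^2)


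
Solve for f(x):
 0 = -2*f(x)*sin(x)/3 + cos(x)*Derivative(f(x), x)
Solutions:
 f(x) = C1/cos(x)^(2/3)


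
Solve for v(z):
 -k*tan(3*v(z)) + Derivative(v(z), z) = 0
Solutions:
 v(z) = -asin(C1*exp(3*k*z))/3 + pi/3
 v(z) = asin(C1*exp(3*k*z))/3


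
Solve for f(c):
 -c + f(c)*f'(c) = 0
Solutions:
 f(c) = -sqrt(C1 + c^2)
 f(c) = sqrt(C1 + c^2)


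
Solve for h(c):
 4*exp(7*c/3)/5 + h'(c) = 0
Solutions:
 h(c) = C1 - 12*exp(7*c/3)/35


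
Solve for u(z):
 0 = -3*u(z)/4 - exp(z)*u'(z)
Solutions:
 u(z) = C1*exp(3*exp(-z)/4)


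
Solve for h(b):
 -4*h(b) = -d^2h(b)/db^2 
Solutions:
 h(b) = C1*exp(-2*b) + C2*exp(2*b)


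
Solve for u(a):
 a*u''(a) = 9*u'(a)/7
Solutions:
 u(a) = C1 + C2*a^(16/7)


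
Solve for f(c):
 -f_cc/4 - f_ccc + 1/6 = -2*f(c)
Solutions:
 f(c) = C1*exp(-c*((24*sqrt(5178) + 1727)^(-1/3) + 2 + (24*sqrt(5178) + 1727)^(1/3))/24)*sin(sqrt(3)*c*(-(24*sqrt(5178) + 1727)^(1/3) + (24*sqrt(5178) + 1727)^(-1/3))/24) + C2*exp(-c*((24*sqrt(5178) + 1727)^(-1/3) + 2 + (24*sqrt(5178) + 1727)^(1/3))/24)*cos(sqrt(3)*c*(-(24*sqrt(5178) + 1727)^(1/3) + (24*sqrt(5178) + 1727)^(-1/3))/24) + C3*exp(c*(-1 + (24*sqrt(5178) + 1727)^(-1/3) + (24*sqrt(5178) + 1727)^(1/3))/12) - 1/12


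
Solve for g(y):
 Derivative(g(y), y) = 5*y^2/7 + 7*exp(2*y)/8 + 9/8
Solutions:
 g(y) = C1 + 5*y^3/21 + 9*y/8 + 7*exp(2*y)/16


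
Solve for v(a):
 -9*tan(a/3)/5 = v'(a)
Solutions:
 v(a) = C1 + 27*log(cos(a/3))/5


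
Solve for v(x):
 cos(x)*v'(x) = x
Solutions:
 v(x) = C1 + Integral(x/cos(x), x)


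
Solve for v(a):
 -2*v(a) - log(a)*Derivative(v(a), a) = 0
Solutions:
 v(a) = C1*exp(-2*li(a))


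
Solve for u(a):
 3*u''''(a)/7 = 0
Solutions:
 u(a) = C1 + C2*a + C3*a^2 + C4*a^3


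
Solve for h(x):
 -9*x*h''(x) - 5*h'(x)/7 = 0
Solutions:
 h(x) = C1 + C2*x^(58/63)


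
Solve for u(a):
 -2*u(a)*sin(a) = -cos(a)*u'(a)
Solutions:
 u(a) = C1/cos(a)^2


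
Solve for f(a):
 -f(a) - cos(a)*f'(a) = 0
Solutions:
 f(a) = C1*sqrt(sin(a) - 1)/sqrt(sin(a) + 1)


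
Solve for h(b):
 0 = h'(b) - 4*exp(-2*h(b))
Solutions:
 h(b) = log(-sqrt(C1 + 8*b))
 h(b) = log(C1 + 8*b)/2


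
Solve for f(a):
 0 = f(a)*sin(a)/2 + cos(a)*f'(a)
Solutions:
 f(a) = C1*sqrt(cos(a))


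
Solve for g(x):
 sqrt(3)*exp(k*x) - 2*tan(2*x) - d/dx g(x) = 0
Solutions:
 g(x) = C1 + sqrt(3)*Piecewise((exp(k*x)/k, Ne(k, 0)), (x, True)) + log(cos(2*x))


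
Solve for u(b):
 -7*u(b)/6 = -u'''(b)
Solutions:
 u(b) = C3*exp(6^(2/3)*7^(1/3)*b/6) + (C1*sin(2^(2/3)*3^(1/6)*7^(1/3)*b/4) + C2*cos(2^(2/3)*3^(1/6)*7^(1/3)*b/4))*exp(-6^(2/3)*7^(1/3)*b/12)


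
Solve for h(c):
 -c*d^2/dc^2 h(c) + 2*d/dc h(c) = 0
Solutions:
 h(c) = C1 + C2*c^3


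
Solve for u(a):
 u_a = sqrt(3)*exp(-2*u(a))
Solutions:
 u(a) = log(-sqrt(C1 + 2*sqrt(3)*a))
 u(a) = log(C1 + 2*sqrt(3)*a)/2


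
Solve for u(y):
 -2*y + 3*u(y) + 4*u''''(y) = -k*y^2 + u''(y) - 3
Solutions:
 u(y) = -k*y^2/3 - 2*k/9 + 2*y/3 + (C1*sin(sqrt(2)*3^(1/4)*y*sin(atan(sqrt(47))/2)/2) + C2*cos(sqrt(2)*3^(1/4)*y*sin(atan(sqrt(47))/2)/2))*exp(-sqrt(2)*3^(1/4)*y*cos(atan(sqrt(47))/2)/2) + (C3*sin(sqrt(2)*3^(1/4)*y*sin(atan(sqrt(47))/2)/2) + C4*cos(sqrt(2)*3^(1/4)*y*sin(atan(sqrt(47))/2)/2))*exp(sqrt(2)*3^(1/4)*y*cos(atan(sqrt(47))/2)/2) - 1


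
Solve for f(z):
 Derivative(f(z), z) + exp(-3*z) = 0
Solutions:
 f(z) = C1 + exp(-3*z)/3


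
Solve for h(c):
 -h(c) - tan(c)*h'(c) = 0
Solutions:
 h(c) = C1/sin(c)


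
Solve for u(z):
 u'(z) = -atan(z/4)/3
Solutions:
 u(z) = C1 - z*atan(z/4)/3 + 2*log(z^2 + 16)/3


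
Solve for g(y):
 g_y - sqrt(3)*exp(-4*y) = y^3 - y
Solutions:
 g(y) = C1 + y^4/4 - y^2/2 - sqrt(3)*exp(-4*y)/4


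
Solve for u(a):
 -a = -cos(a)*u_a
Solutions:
 u(a) = C1 + Integral(a/cos(a), a)


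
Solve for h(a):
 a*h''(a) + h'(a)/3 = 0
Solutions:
 h(a) = C1 + C2*a^(2/3)


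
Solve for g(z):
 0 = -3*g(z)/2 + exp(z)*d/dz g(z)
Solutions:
 g(z) = C1*exp(-3*exp(-z)/2)


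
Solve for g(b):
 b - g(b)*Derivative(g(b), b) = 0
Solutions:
 g(b) = -sqrt(C1 + b^2)
 g(b) = sqrt(C1 + b^2)


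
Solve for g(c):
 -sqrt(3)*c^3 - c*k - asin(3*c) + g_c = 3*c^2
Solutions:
 g(c) = C1 + sqrt(3)*c^4/4 + c^3 + c^2*k/2 + c*asin(3*c) + sqrt(1 - 9*c^2)/3


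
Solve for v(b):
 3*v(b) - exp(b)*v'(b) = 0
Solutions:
 v(b) = C1*exp(-3*exp(-b))


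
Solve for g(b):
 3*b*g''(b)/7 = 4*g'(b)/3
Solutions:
 g(b) = C1 + C2*b^(37/9)


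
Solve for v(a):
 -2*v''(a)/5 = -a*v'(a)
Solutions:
 v(a) = C1 + C2*erfi(sqrt(5)*a/2)


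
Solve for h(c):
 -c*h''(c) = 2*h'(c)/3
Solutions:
 h(c) = C1 + C2*c^(1/3)


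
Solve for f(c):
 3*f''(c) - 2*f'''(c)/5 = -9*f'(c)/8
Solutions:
 f(c) = C1 + C2*exp(3*c*(5 - sqrt(30))/4) + C3*exp(3*c*(5 + sqrt(30))/4)


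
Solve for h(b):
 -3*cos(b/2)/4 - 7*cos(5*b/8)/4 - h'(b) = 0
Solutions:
 h(b) = C1 - 3*sin(b/2)/2 - 14*sin(5*b/8)/5


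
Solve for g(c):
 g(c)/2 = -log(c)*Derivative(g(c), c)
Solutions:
 g(c) = C1*exp(-li(c)/2)


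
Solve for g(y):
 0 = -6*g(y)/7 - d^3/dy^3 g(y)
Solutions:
 g(y) = C3*exp(-6^(1/3)*7^(2/3)*y/7) + (C1*sin(2^(1/3)*3^(5/6)*7^(2/3)*y/14) + C2*cos(2^(1/3)*3^(5/6)*7^(2/3)*y/14))*exp(6^(1/3)*7^(2/3)*y/14)


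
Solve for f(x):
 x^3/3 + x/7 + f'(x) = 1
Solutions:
 f(x) = C1 - x^4/12 - x^2/14 + x


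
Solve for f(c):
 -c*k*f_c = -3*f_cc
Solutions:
 f(c) = Piecewise((-sqrt(6)*sqrt(pi)*C1*erf(sqrt(6)*c*sqrt(-k)/6)/(2*sqrt(-k)) - C2, (k > 0) | (k < 0)), (-C1*c - C2, True))


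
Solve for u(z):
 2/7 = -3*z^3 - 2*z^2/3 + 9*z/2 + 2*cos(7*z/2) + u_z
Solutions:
 u(z) = C1 + 3*z^4/4 + 2*z^3/9 - 9*z^2/4 + 2*z/7 - 4*sin(7*z/2)/7


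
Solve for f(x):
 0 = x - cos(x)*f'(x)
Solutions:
 f(x) = C1 + Integral(x/cos(x), x)


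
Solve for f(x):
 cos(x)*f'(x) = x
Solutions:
 f(x) = C1 + Integral(x/cos(x), x)


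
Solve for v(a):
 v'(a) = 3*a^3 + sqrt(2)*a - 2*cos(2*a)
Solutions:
 v(a) = C1 + 3*a^4/4 + sqrt(2)*a^2/2 - sin(2*a)


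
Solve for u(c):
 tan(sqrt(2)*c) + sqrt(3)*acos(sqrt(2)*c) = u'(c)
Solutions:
 u(c) = C1 + sqrt(3)*(c*acos(sqrt(2)*c) - sqrt(2)*sqrt(1 - 2*c^2)/2) - sqrt(2)*log(cos(sqrt(2)*c))/2


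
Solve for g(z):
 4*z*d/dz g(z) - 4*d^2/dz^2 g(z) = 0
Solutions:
 g(z) = C1 + C2*erfi(sqrt(2)*z/2)


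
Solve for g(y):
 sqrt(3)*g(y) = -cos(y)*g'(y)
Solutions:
 g(y) = C1*(sin(y) - 1)^(sqrt(3)/2)/(sin(y) + 1)^(sqrt(3)/2)


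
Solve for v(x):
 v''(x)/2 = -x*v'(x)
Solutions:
 v(x) = C1 + C2*erf(x)


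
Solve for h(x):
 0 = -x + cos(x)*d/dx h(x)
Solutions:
 h(x) = C1 + Integral(x/cos(x), x)


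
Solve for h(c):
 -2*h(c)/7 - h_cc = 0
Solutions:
 h(c) = C1*sin(sqrt(14)*c/7) + C2*cos(sqrt(14)*c/7)


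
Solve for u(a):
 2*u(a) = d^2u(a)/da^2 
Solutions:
 u(a) = C1*exp(-sqrt(2)*a) + C2*exp(sqrt(2)*a)


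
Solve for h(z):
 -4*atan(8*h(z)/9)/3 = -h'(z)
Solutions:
 Integral(1/atan(8*_y/9), (_y, h(z))) = C1 + 4*z/3


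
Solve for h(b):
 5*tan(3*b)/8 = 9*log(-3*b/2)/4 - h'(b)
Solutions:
 h(b) = C1 + 9*b*log(-b)/4 - 9*b/4 - 9*b*log(2)/4 + 9*b*log(3)/4 + 5*log(cos(3*b))/24


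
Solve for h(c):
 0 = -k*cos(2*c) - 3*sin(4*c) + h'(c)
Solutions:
 h(c) = C1 + k*sin(2*c)/2 - 3*cos(4*c)/4


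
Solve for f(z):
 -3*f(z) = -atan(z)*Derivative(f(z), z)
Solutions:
 f(z) = C1*exp(3*Integral(1/atan(z), z))


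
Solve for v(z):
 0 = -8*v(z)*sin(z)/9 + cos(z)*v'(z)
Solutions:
 v(z) = C1/cos(z)^(8/9)


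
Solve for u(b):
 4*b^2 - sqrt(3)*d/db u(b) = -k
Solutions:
 u(b) = C1 + 4*sqrt(3)*b^3/9 + sqrt(3)*b*k/3


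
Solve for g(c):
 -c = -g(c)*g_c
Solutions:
 g(c) = -sqrt(C1 + c^2)
 g(c) = sqrt(C1 + c^2)


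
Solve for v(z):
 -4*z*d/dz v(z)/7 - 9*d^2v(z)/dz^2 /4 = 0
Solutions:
 v(z) = C1 + C2*erf(2*sqrt(14)*z/21)


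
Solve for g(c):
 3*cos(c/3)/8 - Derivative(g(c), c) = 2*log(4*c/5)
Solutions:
 g(c) = C1 - 2*c*log(c) - 4*c*log(2) + 2*c + 2*c*log(5) + 9*sin(c/3)/8


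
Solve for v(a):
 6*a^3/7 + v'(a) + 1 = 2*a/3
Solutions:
 v(a) = C1 - 3*a^4/14 + a^2/3 - a


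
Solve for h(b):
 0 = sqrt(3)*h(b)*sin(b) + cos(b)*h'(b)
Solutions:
 h(b) = C1*cos(b)^(sqrt(3))


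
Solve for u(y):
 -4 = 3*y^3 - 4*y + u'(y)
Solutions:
 u(y) = C1 - 3*y^4/4 + 2*y^2 - 4*y


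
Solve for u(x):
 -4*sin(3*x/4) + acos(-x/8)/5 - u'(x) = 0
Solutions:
 u(x) = C1 + x*acos(-x/8)/5 + sqrt(64 - x^2)/5 + 16*cos(3*x/4)/3


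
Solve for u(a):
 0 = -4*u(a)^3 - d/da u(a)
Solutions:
 u(a) = -sqrt(2)*sqrt(-1/(C1 - 4*a))/2
 u(a) = sqrt(2)*sqrt(-1/(C1 - 4*a))/2


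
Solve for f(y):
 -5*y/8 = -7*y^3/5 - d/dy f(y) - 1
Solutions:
 f(y) = C1 - 7*y^4/20 + 5*y^2/16 - y


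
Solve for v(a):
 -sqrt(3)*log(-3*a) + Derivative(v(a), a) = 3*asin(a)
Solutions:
 v(a) = C1 + sqrt(3)*a*(log(-a) - 1) + 3*a*asin(a) + sqrt(3)*a*log(3) + 3*sqrt(1 - a^2)


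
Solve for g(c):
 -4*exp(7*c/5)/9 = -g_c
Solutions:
 g(c) = C1 + 20*exp(7*c/5)/63


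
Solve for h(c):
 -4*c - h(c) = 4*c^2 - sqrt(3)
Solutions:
 h(c) = -4*c^2 - 4*c + sqrt(3)


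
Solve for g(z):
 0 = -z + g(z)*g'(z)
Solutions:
 g(z) = -sqrt(C1 + z^2)
 g(z) = sqrt(C1 + z^2)


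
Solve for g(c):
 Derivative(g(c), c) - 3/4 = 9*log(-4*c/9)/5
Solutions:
 g(c) = C1 + 9*c*log(-c)/5 + 3*c*(-24*log(3) - 7 + 24*log(2))/20


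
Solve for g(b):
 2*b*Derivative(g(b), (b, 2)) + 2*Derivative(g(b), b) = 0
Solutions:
 g(b) = C1 + C2*log(b)


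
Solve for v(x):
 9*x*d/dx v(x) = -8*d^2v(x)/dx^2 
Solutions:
 v(x) = C1 + C2*erf(3*x/4)


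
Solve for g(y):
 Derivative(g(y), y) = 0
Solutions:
 g(y) = C1


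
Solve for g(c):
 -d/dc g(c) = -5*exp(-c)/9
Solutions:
 g(c) = C1 - 5*exp(-c)/9


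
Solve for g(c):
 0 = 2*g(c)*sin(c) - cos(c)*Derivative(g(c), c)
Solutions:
 g(c) = C1/cos(c)^2


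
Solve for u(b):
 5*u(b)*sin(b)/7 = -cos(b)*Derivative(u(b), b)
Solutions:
 u(b) = C1*cos(b)^(5/7)


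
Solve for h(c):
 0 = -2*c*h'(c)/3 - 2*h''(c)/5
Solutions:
 h(c) = C1 + C2*erf(sqrt(30)*c/6)


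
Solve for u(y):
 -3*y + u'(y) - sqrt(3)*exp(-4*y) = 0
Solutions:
 u(y) = C1 + 3*y^2/2 - sqrt(3)*exp(-4*y)/4


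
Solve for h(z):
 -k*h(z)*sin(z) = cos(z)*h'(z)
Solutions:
 h(z) = C1*exp(k*log(cos(z)))


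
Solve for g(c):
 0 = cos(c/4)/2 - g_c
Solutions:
 g(c) = C1 + 2*sin(c/4)


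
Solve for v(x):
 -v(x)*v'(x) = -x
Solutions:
 v(x) = -sqrt(C1 + x^2)
 v(x) = sqrt(C1 + x^2)


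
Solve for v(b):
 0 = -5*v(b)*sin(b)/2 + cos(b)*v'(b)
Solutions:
 v(b) = C1/cos(b)^(5/2)


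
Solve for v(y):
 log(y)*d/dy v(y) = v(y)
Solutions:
 v(y) = C1*exp(li(y))


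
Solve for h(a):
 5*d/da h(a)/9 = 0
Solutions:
 h(a) = C1


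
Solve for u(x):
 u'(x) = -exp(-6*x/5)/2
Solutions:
 u(x) = C1 + 5*exp(-6*x/5)/12


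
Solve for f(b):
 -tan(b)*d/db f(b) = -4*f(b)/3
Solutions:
 f(b) = C1*sin(b)^(4/3)


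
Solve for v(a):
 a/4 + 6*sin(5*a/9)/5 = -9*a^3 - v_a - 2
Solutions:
 v(a) = C1 - 9*a^4/4 - a^2/8 - 2*a + 54*cos(5*a/9)/25


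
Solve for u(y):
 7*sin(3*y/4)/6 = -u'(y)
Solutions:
 u(y) = C1 + 14*cos(3*y/4)/9


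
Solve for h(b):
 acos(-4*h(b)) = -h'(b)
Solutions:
 Integral(1/acos(-4*_y), (_y, h(b))) = C1 - b


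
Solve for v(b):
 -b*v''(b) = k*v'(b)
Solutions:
 v(b) = C1 + b^(1 - re(k))*(C2*sin(log(b)*Abs(im(k))) + C3*cos(log(b)*im(k)))


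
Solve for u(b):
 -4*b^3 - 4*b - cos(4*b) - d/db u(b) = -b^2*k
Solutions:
 u(b) = C1 - b^4 + b^3*k/3 - 2*b^2 - sin(4*b)/4


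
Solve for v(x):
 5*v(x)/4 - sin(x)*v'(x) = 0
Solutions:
 v(x) = C1*(cos(x) - 1)^(5/8)/(cos(x) + 1)^(5/8)


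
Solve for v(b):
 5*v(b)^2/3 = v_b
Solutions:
 v(b) = -3/(C1 + 5*b)


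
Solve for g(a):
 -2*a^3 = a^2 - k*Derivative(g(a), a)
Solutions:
 g(a) = C1 + a^4/(2*k) + a^3/(3*k)


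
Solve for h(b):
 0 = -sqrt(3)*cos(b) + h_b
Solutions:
 h(b) = C1 + sqrt(3)*sin(b)


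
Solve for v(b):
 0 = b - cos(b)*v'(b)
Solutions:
 v(b) = C1 + Integral(b/cos(b), b)


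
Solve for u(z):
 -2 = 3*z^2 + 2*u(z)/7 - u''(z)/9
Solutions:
 u(z) = C1*exp(-3*sqrt(14)*z/7) + C2*exp(3*sqrt(14)*z/7) - 21*z^2/2 - 91/6


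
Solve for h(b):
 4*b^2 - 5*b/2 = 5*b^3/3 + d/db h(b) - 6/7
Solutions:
 h(b) = C1 - 5*b^4/12 + 4*b^3/3 - 5*b^2/4 + 6*b/7


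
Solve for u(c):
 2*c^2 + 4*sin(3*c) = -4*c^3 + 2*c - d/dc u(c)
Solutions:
 u(c) = C1 - c^4 - 2*c^3/3 + c^2 + 4*cos(3*c)/3


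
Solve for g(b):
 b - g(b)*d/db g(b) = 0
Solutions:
 g(b) = -sqrt(C1 + b^2)
 g(b) = sqrt(C1 + b^2)


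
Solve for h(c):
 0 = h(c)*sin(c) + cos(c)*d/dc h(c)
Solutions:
 h(c) = C1*cos(c)


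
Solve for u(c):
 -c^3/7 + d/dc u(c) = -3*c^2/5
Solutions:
 u(c) = C1 + c^4/28 - c^3/5


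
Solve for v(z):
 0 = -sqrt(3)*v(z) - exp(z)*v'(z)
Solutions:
 v(z) = C1*exp(sqrt(3)*exp(-z))


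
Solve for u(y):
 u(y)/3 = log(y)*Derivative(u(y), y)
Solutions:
 u(y) = C1*exp(li(y)/3)


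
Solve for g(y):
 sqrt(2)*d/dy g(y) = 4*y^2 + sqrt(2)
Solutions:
 g(y) = C1 + 2*sqrt(2)*y^3/3 + y


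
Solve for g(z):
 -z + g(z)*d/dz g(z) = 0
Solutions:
 g(z) = -sqrt(C1 + z^2)
 g(z) = sqrt(C1 + z^2)


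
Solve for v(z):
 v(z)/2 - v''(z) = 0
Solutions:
 v(z) = C1*exp(-sqrt(2)*z/2) + C2*exp(sqrt(2)*z/2)


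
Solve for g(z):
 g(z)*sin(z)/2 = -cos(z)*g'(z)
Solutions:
 g(z) = C1*sqrt(cos(z))


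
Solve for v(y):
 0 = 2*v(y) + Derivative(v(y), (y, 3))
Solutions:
 v(y) = C3*exp(-2^(1/3)*y) + (C1*sin(2^(1/3)*sqrt(3)*y/2) + C2*cos(2^(1/3)*sqrt(3)*y/2))*exp(2^(1/3)*y/2)


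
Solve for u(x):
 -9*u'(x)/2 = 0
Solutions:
 u(x) = C1


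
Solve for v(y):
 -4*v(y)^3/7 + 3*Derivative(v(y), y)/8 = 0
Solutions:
 v(y) = -sqrt(42)*sqrt(-1/(C1 + 32*y))/2
 v(y) = sqrt(42)*sqrt(-1/(C1 + 32*y))/2


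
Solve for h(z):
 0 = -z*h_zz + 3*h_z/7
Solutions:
 h(z) = C1 + C2*z^(10/7)


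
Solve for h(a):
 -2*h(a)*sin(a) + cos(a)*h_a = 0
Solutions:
 h(a) = C1/cos(a)^2


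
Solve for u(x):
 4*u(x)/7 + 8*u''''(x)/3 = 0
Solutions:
 u(x) = (C1*sin(6^(1/4)*7^(3/4)*x/14) + C2*cos(6^(1/4)*7^(3/4)*x/14))*exp(-6^(1/4)*7^(3/4)*x/14) + (C3*sin(6^(1/4)*7^(3/4)*x/14) + C4*cos(6^(1/4)*7^(3/4)*x/14))*exp(6^(1/4)*7^(3/4)*x/14)


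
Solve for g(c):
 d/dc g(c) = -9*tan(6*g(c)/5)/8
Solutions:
 g(c) = -5*asin(C1*exp(-27*c/20))/6 + 5*pi/6
 g(c) = 5*asin(C1*exp(-27*c/20))/6


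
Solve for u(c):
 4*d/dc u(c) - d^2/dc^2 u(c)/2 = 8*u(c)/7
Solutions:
 u(c) = C1*exp(4*c*(1 - sqrt(42)/7)) + C2*exp(4*c*(sqrt(42)/7 + 1))


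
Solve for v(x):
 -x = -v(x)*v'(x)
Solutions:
 v(x) = -sqrt(C1 + x^2)
 v(x) = sqrt(C1 + x^2)


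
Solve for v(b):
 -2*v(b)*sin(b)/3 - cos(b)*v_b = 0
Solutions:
 v(b) = C1*cos(b)^(2/3)


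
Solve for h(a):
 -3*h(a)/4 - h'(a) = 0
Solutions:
 h(a) = C1*exp(-3*a/4)


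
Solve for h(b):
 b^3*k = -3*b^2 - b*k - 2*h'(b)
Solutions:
 h(b) = C1 - b^4*k/8 - b^3/2 - b^2*k/4


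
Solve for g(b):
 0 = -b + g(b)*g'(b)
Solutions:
 g(b) = -sqrt(C1 + b^2)
 g(b) = sqrt(C1 + b^2)


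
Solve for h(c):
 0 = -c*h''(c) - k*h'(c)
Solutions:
 h(c) = C1 + c^(1 - re(k))*(C2*sin(log(c)*Abs(im(k))) + C3*cos(log(c)*im(k)))


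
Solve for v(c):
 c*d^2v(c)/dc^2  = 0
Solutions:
 v(c) = C1 + C2*c


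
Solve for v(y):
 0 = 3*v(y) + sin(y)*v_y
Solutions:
 v(y) = C1*(cos(y) + 1)^(3/2)/(cos(y) - 1)^(3/2)


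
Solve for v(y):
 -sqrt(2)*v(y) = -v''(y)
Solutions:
 v(y) = C1*exp(-2^(1/4)*y) + C2*exp(2^(1/4)*y)


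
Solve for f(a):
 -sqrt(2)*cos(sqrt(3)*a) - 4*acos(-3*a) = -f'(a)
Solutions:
 f(a) = C1 + 4*a*acos(-3*a) + 4*sqrt(1 - 9*a^2)/3 + sqrt(6)*sin(sqrt(3)*a)/3


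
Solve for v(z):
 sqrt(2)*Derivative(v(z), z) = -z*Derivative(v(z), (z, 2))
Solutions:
 v(z) = C1 + C2*z^(1 - sqrt(2))


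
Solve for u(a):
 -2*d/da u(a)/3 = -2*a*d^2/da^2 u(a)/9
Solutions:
 u(a) = C1 + C2*a^4


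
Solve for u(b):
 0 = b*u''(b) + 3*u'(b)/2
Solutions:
 u(b) = C1 + C2/sqrt(b)


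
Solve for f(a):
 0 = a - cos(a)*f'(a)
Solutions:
 f(a) = C1 + Integral(a/cos(a), a)


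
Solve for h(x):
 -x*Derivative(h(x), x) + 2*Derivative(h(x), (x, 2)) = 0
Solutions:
 h(x) = C1 + C2*erfi(x/2)


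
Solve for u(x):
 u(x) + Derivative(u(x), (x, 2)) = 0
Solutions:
 u(x) = C1*sin(x) + C2*cos(x)


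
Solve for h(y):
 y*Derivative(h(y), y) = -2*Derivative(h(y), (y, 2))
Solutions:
 h(y) = C1 + C2*erf(y/2)


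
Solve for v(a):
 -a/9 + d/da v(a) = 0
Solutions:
 v(a) = C1 + a^2/18


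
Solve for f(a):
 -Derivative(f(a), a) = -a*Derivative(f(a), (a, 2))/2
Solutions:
 f(a) = C1 + C2*a^3


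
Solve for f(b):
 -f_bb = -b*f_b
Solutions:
 f(b) = C1 + C2*erfi(sqrt(2)*b/2)
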